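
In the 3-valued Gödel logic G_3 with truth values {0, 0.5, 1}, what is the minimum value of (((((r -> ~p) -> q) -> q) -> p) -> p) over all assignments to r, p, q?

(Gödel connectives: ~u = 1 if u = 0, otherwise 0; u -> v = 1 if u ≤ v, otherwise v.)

0.50

The minimum is attained at r = 0.5, p = 0.5, q = 0:
  ~p: Gödel ¬ of 0.5 = 0 (operand ≠ 0)
  (r -> ~p): 0.5 > 0, so result = 0
  ((r -> ~p) -> q): 0 ≤ 0, so result = 1
  (((r -> ~p) -> q) -> q): 1 > 0, so result = 0
  ((((r -> ~p) -> q) -> q) -> p): 0 ≤ 0.5, so result = 1
  (((((r -> ~p) -> q) -> q) -> p) -> p): 1 > 0.5, so result = 0.5
Checking all 27 assignments confirms none give a value below 0.50.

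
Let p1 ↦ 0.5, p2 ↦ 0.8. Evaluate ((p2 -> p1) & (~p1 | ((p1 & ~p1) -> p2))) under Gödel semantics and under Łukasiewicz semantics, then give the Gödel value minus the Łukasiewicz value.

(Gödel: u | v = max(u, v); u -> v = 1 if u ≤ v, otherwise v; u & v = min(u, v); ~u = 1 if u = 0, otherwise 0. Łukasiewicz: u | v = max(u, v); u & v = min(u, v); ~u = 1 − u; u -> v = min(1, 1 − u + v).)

Gödel evaluation:
  (p2 -> p1): 0.8 > 0.5, so result = 0.5
  ~p1: Gödel ¬ of 0.5 = 0 (operand ≠ 0)
  ~p1: Gödel ¬ of 0.5 = 0 (operand ≠ 0)
  (p1 & ~p1) = min(0.5, 0) = 0
  ((p1 & ~p1) -> p2): 0 ≤ 0.8, so result = 1
  (~p1 | ((p1 & ~p1) -> p2)) = max(0, 1) = 1
  ((p2 -> p1) & (~p1 | ((p1 & ~p1) -> p2))) = min(0.5, 1) = 0.5
  Gödel value = 0.5
Łukasiewicz evaluation:
  (p2 -> p1): min(1, 1 − 0.8 + 0.5) = 0.7
  ~p1: Łukasiewicz ¬ gives 1 − 0.5 = 0.5
  ~p1: Łukasiewicz ¬ gives 1 − 0.5 = 0.5
  (p1 & ~p1) = min(0.5, 0.5) = 0.5
  ((p1 & ~p1) -> p2): min(1, 1 − 0.5 + 0.8) = 1
  (~p1 | ((p1 & ~p1) -> p2)) = max(0.5, 1) = 1
  ((p2 -> p1) & (~p1 | ((p1 & ~p1) -> p2))) = min(0.7, 1) = 0.7
  Łukasiewicz value = 0.7
Difference: 0.5 − 0.7 = -0.20

-0.20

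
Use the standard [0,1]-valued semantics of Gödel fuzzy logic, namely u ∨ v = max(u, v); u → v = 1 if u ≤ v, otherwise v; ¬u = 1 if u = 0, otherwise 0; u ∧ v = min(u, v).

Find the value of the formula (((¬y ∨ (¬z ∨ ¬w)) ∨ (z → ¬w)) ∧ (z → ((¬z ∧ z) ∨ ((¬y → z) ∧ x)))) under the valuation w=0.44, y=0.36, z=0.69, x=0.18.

¬y: Gödel ¬ of 0.36 = 0 (operand ≠ 0)
¬z: Gödel ¬ of 0.69 = 0 (operand ≠ 0)
¬w: Gödel ¬ of 0.44 = 0 (operand ≠ 0)
(¬z ∨ ¬w) = max(0, 0) = 0
(¬y ∨ (¬z ∨ ¬w)) = max(0, 0) = 0
¬w: Gödel ¬ of 0.44 = 0 (operand ≠ 0)
(z → ¬w): 0.69 > 0, so result = 0
((¬y ∨ (¬z ∨ ¬w)) ∨ (z → ¬w)) = max(0, 0) = 0
¬z: Gödel ¬ of 0.69 = 0 (operand ≠ 0)
(¬z ∧ z) = min(0, 0.69) = 0
¬y: Gödel ¬ of 0.36 = 0 (operand ≠ 0)
(¬y → z): 0 ≤ 0.69, so result = 1
((¬y → z) ∧ x) = min(1, 0.18) = 0.18
((¬z ∧ z) ∨ ((¬y → z) ∧ x)) = max(0, 0.18) = 0.18
(z → ((¬z ∧ z) ∨ ((¬y → z) ∧ x))): 0.69 > 0.18, so result = 0.18
(((¬y ∨ (¬z ∨ ¬w)) ∨ (z → ¬w)) ∧ (z → ((¬z ∧ z) ∨ ((¬y → z) ∧ x)))) = min(0, 0.18) = 0

0.00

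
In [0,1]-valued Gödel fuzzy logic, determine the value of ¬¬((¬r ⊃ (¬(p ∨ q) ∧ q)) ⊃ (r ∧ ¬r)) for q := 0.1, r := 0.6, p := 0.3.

¬r: Gödel ¬ of 0.6 = 0 (operand ≠ 0)
(p ∨ q) = max(0.3, 0.1) = 0.3
¬(p ∨ q): Gödel ¬ of 0.3 = 0 (operand ≠ 0)
(¬(p ∨ q) ∧ q) = min(0, 0.1) = 0
(¬r ⊃ (¬(p ∨ q) ∧ q)): 0 ≤ 0, so result = 1
¬r: Gödel ¬ of 0.6 = 0 (operand ≠ 0)
(r ∧ ¬r) = min(0.6, 0) = 0
((¬r ⊃ (¬(p ∨ q) ∧ q)) ⊃ (r ∧ ¬r)): 1 > 0, so result = 0
¬((¬r ⊃ (¬(p ∨ q) ∧ q)) ⊃ (r ∧ ¬r)): Gödel ¬ of 0 = 1 (operand is 0)
¬¬((¬r ⊃ (¬(p ∨ q) ∧ q)) ⊃ (r ∧ ¬r)): Gödel ¬ of 1 = 0 (operand ≠ 0)

0.00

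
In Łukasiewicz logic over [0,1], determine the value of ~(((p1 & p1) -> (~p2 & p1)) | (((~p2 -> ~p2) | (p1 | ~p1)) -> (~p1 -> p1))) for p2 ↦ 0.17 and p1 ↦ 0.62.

(p1 & p1) = min(0.62, 0.62) = 0.62
~p2: Łukasiewicz ¬ gives 1 − 0.17 = 0.83
(~p2 & p1) = min(0.83, 0.62) = 0.62
((p1 & p1) -> (~p2 & p1)): min(1, 1 − 0.62 + 0.62) = 1
~p2: Łukasiewicz ¬ gives 1 − 0.17 = 0.83
~p2: Łukasiewicz ¬ gives 1 − 0.17 = 0.83
(~p2 -> ~p2): min(1, 1 − 0.83 + 0.83) = 1
~p1: Łukasiewicz ¬ gives 1 − 0.62 = 0.38
(p1 | ~p1) = max(0.62, 0.38) = 0.62
((~p2 -> ~p2) | (p1 | ~p1)) = max(1, 0.62) = 1
~p1: Łukasiewicz ¬ gives 1 − 0.62 = 0.38
(~p1 -> p1): min(1, 1 − 0.38 + 0.62) = 1
(((~p2 -> ~p2) | (p1 | ~p1)) -> (~p1 -> p1)): min(1, 1 − 1 + 1) = 1
(((p1 & p1) -> (~p2 & p1)) | (((~p2 -> ~p2) | (p1 | ~p1)) -> (~p1 -> p1))) = max(1, 1) = 1
~(((p1 & p1) -> (~p2 & p1)) | (((~p2 -> ~p2) | (p1 | ~p1)) -> (~p1 -> p1))): Łukasiewicz ¬ gives 1 − 1 = 0

0.00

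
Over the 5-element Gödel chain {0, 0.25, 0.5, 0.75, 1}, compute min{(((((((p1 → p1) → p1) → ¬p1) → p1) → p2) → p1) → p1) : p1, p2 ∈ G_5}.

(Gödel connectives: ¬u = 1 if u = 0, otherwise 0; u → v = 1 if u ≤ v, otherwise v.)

0.25

The minimum is attained at p1 = 0.25, p2 = 0:
  (p1 → p1): 0.25 ≤ 0.25, so result = 1
  ((p1 → p1) → p1): 1 > 0.25, so result = 0.25
  ¬p1: Gödel ¬ of 0.25 = 0 (operand ≠ 0)
  (((p1 → p1) → p1) → ¬p1): 0.25 > 0, so result = 0
  ((((p1 → p1) → p1) → ¬p1) → p1): 0 ≤ 0.25, so result = 1
  (((((p1 → p1) → p1) → ¬p1) → p1) → p2): 1 > 0, so result = 0
  ((((((p1 → p1) → p1) → ¬p1) → p1) → p2) → p1): 0 ≤ 0.25, so result = 1
  (((((((p1 → p1) → p1) → ¬p1) → p1) → p2) → p1) → p1): 1 > 0.25, so result = 0.25
Checking all 25 assignments confirms none give a value below 0.25.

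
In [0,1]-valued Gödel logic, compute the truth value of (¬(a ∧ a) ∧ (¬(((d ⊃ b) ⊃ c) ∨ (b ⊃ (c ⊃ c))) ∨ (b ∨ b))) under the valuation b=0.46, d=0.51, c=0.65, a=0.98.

(a ∧ a) = min(0.98, 0.98) = 0.98
¬(a ∧ a): Gödel ¬ of 0.98 = 0 (operand ≠ 0)
(d ⊃ b): 0.51 > 0.46, so result = 0.46
((d ⊃ b) ⊃ c): 0.46 ≤ 0.65, so result = 1
(c ⊃ c): 0.65 ≤ 0.65, so result = 1
(b ⊃ (c ⊃ c)): 0.46 ≤ 1, so result = 1
(((d ⊃ b) ⊃ c) ∨ (b ⊃ (c ⊃ c))) = max(1, 1) = 1
¬(((d ⊃ b) ⊃ c) ∨ (b ⊃ (c ⊃ c))): Gödel ¬ of 1 = 0 (operand ≠ 0)
(b ∨ b) = max(0.46, 0.46) = 0.46
(¬(((d ⊃ b) ⊃ c) ∨ (b ⊃ (c ⊃ c))) ∨ (b ∨ b)) = max(0, 0.46) = 0.46
(¬(a ∧ a) ∧ (¬(((d ⊃ b) ⊃ c) ∨ (b ⊃ (c ⊃ c))) ∨ (b ∨ b))) = min(0, 0.46) = 0

0.00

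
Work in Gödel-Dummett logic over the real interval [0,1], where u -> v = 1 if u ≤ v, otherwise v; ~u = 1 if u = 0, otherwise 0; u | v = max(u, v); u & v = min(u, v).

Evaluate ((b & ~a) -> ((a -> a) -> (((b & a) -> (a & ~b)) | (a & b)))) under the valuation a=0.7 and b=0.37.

1.00

~a: Gödel ¬ of 0.7 = 0 (operand ≠ 0)
(b & ~a) = min(0.37, 0) = 0
(a -> a): 0.7 ≤ 0.7, so result = 1
(b & a) = min(0.37, 0.7) = 0.37
~b: Gödel ¬ of 0.37 = 0 (operand ≠ 0)
(a & ~b) = min(0.7, 0) = 0
((b & a) -> (a & ~b)): 0.37 > 0, so result = 0
(a & b) = min(0.7, 0.37) = 0.37
(((b & a) -> (a & ~b)) | (a & b)) = max(0, 0.37) = 0.37
((a -> a) -> (((b & a) -> (a & ~b)) | (a & b))): 1 > 0.37, so result = 0.37
((b & ~a) -> ((a -> a) -> (((b & a) -> (a & ~b)) | (a & b)))): 0 ≤ 0.37, so result = 1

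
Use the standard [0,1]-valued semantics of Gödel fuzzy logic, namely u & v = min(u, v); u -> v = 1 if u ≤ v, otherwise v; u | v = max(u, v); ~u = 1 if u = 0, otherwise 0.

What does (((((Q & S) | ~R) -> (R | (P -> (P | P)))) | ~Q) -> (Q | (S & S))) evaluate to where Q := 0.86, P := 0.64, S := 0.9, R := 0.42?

(Q & S) = min(0.86, 0.9) = 0.86
~R: Gödel ¬ of 0.42 = 0 (operand ≠ 0)
((Q & S) | ~R) = max(0.86, 0) = 0.86
(P | P) = max(0.64, 0.64) = 0.64
(P -> (P | P)): 0.64 ≤ 0.64, so result = 1
(R | (P -> (P | P))) = max(0.42, 1) = 1
(((Q & S) | ~R) -> (R | (P -> (P | P)))): 0.86 ≤ 1, so result = 1
~Q: Gödel ¬ of 0.86 = 0 (operand ≠ 0)
((((Q & S) | ~R) -> (R | (P -> (P | P)))) | ~Q) = max(1, 0) = 1
(S & S) = min(0.9, 0.9) = 0.9
(Q | (S & S)) = max(0.86, 0.9) = 0.9
(((((Q & S) | ~R) -> (R | (P -> (P | P)))) | ~Q) -> (Q | (S & S))): 1 > 0.9, so result = 0.9

0.90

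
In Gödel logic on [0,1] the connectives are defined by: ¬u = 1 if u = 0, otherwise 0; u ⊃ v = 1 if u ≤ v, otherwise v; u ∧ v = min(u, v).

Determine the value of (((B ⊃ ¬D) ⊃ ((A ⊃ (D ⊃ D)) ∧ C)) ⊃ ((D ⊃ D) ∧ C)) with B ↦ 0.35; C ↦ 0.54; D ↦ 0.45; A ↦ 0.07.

0.54

¬D: Gödel ¬ of 0.45 = 0 (operand ≠ 0)
(B ⊃ ¬D): 0.35 > 0, so result = 0
(D ⊃ D): 0.45 ≤ 0.45, so result = 1
(A ⊃ (D ⊃ D)): 0.07 ≤ 1, so result = 1
((A ⊃ (D ⊃ D)) ∧ C) = min(1, 0.54) = 0.54
((B ⊃ ¬D) ⊃ ((A ⊃ (D ⊃ D)) ∧ C)): 0 ≤ 0.54, so result = 1
(D ⊃ D): 0.45 ≤ 0.45, so result = 1
((D ⊃ D) ∧ C) = min(1, 0.54) = 0.54
(((B ⊃ ¬D) ⊃ ((A ⊃ (D ⊃ D)) ∧ C)) ⊃ ((D ⊃ D) ∧ C)): 1 > 0.54, so result = 0.54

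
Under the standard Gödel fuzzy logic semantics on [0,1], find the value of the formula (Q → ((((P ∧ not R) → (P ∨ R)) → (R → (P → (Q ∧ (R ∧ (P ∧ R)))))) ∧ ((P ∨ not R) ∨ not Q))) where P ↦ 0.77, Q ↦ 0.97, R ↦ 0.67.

not R: Gödel ¬ of 0.67 = 0 (operand ≠ 0)
(P ∧ not R) = min(0.77, 0) = 0
(P ∨ R) = max(0.77, 0.67) = 0.77
((P ∧ not R) → (P ∨ R)): 0 ≤ 0.77, so result = 1
(P ∧ R) = min(0.77, 0.67) = 0.67
(R ∧ (P ∧ R)) = min(0.67, 0.67) = 0.67
(Q ∧ (R ∧ (P ∧ R))) = min(0.97, 0.67) = 0.67
(P → (Q ∧ (R ∧ (P ∧ R)))): 0.77 > 0.67, so result = 0.67
(R → (P → (Q ∧ (R ∧ (P ∧ R))))): 0.67 ≤ 0.67, so result = 1
(((P ∧ not R) → (P ∨ R)) → (R → (P → (Q ∧ (R ∧ (P ∧ R)))))): 1 ≤ 1, so result = 1
not R: Gödel ¬ of 0.67 = 0 (operand ≠ 0)
(P ∨ not R) = max(0.77, 0) = 0.77
not Q: Gödel ¬ of 0.97 = 0 (operand ≠ 0)
((P ∨ not R) ∨ not Q) = max(0.77, 0) = 0.77
((((P ∧ not R) → (P ∨ R)) → (R → (P → (Q ∧ (R ∧ (P ∧ R)))))) ∧ ((P ∨ not R) ∨ not Q)) = min(1, 0.77) = 0.77
(Q → ((((P ∧ not R) → (P ∨ R)) → (R → (P → (Q ∧ (R ∧ (P ∧ R)))))) ∧ ((P ∨ not R) ∨ not Q))): 0.97 > 0.77, so result = 0.77

0.77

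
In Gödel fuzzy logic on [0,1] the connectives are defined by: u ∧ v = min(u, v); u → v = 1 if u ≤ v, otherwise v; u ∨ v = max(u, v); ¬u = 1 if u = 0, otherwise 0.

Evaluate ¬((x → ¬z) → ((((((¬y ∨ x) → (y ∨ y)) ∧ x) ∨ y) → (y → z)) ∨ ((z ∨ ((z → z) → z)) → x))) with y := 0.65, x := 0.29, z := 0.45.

0.00

¬z: Gödel ¬ of 0.45 = 0 (operand ≠ 0)
(x → ¬z): 0.29 > 0, so result = 0
¬y: Gödel ¬ of 0.65 = 0 (operand ≠ 0)
(¬y ∨ x) = max(0, 0.29) = 0.29
(y ∨ y) = max(0.65, 0.65) = 0.65
((¬y ∨ x) → (y ∨ y)): 0.29 ≤ 0.65, so result = 1
(((¬y ∨ x) → (y ∨ y)) ∧ x) = min(1, 0.29) = 0.29
((((¬y ∨ x) → (y ∨ y)) ∧ x) ∨ y) = max(0.29, 0.65) = 0.65
(y → z): 0.65 > 0.45, so result = 0.45
(((((¬y ∨ x) → (y ∨ y)) ∧ x) ∨ y) → (y → z)): 0.65 > 0.45, so result = 0.45
(z → z): 0.45 ≤ 0.45, so result = 1
((z → z) → z): 1 > 0.45, so result = 0.45
(z ∨ ((z → z) → z)) = max(0.45, 0.45) = 0.45
((z ∨ ((z → z) → z)) → x): 0.45 > 0.29, so result = 0.29
((((((¬y ∨ x) → (y ∨ y)) ∧ x) ∨ y) → (y → z)) ∨ ((z ∨ ((z → z) → z)) → x)) = max(0.45, 0.29) = 0.45
((x → ¬z) → ((((((¬y ∨ x) → (y ∨ y)) ∧ x) ∨ y) → (y → z)) ∨ ((z ∨ ((z → z) → z)) → x))): 0 ≤ 0.45, so result = 1
¬((x → ¬z) → ((((((¬y ∨ x) → (y ∨ y)) ∧ x) ∨ y) → (y → z)) ∨ ((z ∨ ((z → z) → z)) → x))): Gödel ¬ of 1 = 0 (operand ≠ 0)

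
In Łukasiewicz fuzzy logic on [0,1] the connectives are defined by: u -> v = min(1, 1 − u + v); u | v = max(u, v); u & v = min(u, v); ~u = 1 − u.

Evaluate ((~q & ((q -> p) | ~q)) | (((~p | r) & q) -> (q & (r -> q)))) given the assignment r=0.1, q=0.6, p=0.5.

1.00

~q: Łukasiewicz ¬ gives 1 − 0.6 = 0.4
(q -> p): min(1, 1 − 0.6 + 0.5) = 0.9
~q: Łukasiewicz ¬ gives 1 − 0.6 = 0.4
((q -> p) | ~q) = max(0.9, 0.4) = 0.9
(~q & ((q -> p) | ~q)) = min(0.4, 0.9) = 0.4
~p: Łukasiewicz ¬ gives 1 − 0.5 = 0.5
(~p | r) = max(0.5, 0.1) = 0.5
((~p | r) & q) = min(0.5, 0.6) = 0.5
(r -> q): min(1, 1 − 0.1 + 0.6) = 1
(q & (r -> q)) = min(0.6, 1) = 0.6
(((~p | r) & q) -> (q & (r -> q))): min(1, 1 − 0.5 + 0.6) = 1
((~q & ((q -> p) | ~q)) | (((~p | r) & q) -> (q & (r -> q)))) = max(0.4, 1) = 1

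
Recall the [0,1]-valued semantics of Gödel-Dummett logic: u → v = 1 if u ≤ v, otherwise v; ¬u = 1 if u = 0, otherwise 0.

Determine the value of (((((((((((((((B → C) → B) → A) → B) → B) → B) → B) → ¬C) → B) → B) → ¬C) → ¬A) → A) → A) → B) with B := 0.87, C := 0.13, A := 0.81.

(B → C): 0.87 > 0.13, so result = 0.13
((B → C) → B): 0.13 ≤ 0.87, so result = 1
(((B → C) → B) → A): 1 > 0.81, so result = 0.81
((((B → C) → B) → A) → B): 0.81 ≤ 0.87, so result = 1
(((((B → C) → B) → A) → B) → B): 1 > 0.87, so result = 0.87
((((((B → C) → B) → A) → B) → B) → B): 0.87 ≤ 0.87, so result = 1
(((((((B → C) → B) → A) → B) → B) → B) → B): 1 > 0.87, so result = 0.87
¬C: Gödel ¬ of 0.13 = 0 (operand ≠ 0)
((((((((B → C) → B) → A) → B) → B) → B) → B) → ¬C): 0.87 > 0, so result = 0
(((((((((B → C) → B) → A) → B) → B) → B) → B) → ¬C) → B): 0 ≤ 0.87, so result = 1
((((((((((B → C) → B) → A) → B) → B) → B) → B) → ¬C) → B) → B): 1 > 0.87, so result = 0.87
¬C: Gödel ¬ of 0.13 = 0 (operand ≠ 0)
(((((((((((B → C) → B) → A) → B) → B) → B) → B) → ¬C) → B) → B) → ¬C): 0.87 > 0, so result = 0
¬A: Gödel ¬ of 0.81 = 0 (operand ≠ 0)
((((((((((((B → C) → B) → A) → B) → B) → B) → B) → ¬C) → B) → B) → ¬C) → ¬A): 0 ≤ 0, so result = 1
(((((((((((((B → C) → B) → A) → B) → B) → B) → B) → ¬C) → B) → B) → ¬C) → ¬A) → A): 1 > 0.81, so result = 0.81
((((((((((((((B → C) → B) → A) → B) → B) → B) → B) → ¬C) → B) → B) → ¬C) → ¬A) → A) → A): 0.81 ≤ 0.81, so result = 1
(((((((((((((((B → C) → B) → A) → B) → B) → B) → B) → ¬C) → B) → B) → ¬C) → ¬A) → A) → A) → B): 1 > 0.87, so result = 0.87

0.87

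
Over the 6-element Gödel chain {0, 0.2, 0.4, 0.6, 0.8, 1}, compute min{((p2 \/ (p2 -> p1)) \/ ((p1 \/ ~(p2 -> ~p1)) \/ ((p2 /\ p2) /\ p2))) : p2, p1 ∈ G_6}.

0.20

The minimum is attained at p2 = 0.2, p1 = 0:
  (p2 -> p1): 0.2 > 0, so result = 0
  (p2 \/ (p2 -> p1)) = max(0.2, 0) = 0.2
  ~p1: Gödel ¬ of 0 = 1 (operand is 0)
  (p2 -> ~p1): 0.2 ≤ 1, so result = 1
  ~(p2 -> ~p1): Gödel ¬ of 1 = 0 (operand ≠ 0)
  (p1 \/ ~(p2 -> ~p1)) = max(0, 0) = 0
  (p2 /\ p2) = min(0.2, 0.2) = 0.2
  ((p2 /\ p2) /\ p2) = min(0.2, 0.2) = 0.2
  ((p1 \/ ~(p2 -> ~p1)) \/ ((p2 /\ p2) /\ p2)) = max(0, 0.2) = 0.2
  ((p2 \/ (p2 -> p1)) \/ ((p1 \/ ~(p2 -> ~p1)) \/ ((p2 /\ p2) /\ p2))) = max(0.2, 0.2) = 0.2
Checking all 36 assignments confirms none give a value below 0.20.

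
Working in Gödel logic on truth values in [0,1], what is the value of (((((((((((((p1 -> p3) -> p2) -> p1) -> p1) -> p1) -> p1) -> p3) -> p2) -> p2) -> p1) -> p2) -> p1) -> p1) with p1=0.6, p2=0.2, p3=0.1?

(p1 -> p3): 0.6 > 0.1, so result = 0.1
((p1 -> p3) -> p2): 0.1 ≤ 0.2, so result = 1
(((p1 -> p3) -> p2) -> p1): 1 > 0.6, so result = 0.6
((((p1 -> p3) -> p2) -> p1) -> p1): 0.6 ≤ 0.6, so result = 1
(((((p1 -> p3) -> p2) -> p1) -> p1) -> p1): 1 > 0.6, so result = 0.6
((((((p1 -> p3) -> p2) -> p1) -> p1) -> p1) -> p1): 0.6 ≤ 0.6, so result = 1
(((((((p1 -> p3) -> p2) -> p1) -> p1) -> p1) -> p1) -> p3): 1 > 0.1, so result = 0.1
((((((((p1 -> p3) -> p2) -> p1) -> p1) -> p1) -> p1) -> p3) -> p2): 0.1 ≤ 0.2, so result = 1
(((((((((p1 -> p3) -> p2) -> p1) -> p1) -> p1) -> p1) -> p3) -> p2) -> p2): 1 > 0.2, so result = 0.2
((((((((((p1 -> p3) -> p2) -> p1) -> p1) -> p1) -> p1) -> p3) -> p2) -> p2) -> p1): 0.2 ≤ 0.6, so result = 1
(((((((((((p1 -> p3) -> p2) -> p1) -> p1) -> p1) -> p1) -> p3) -> p2) -> p2) -> p1) -> p2): 1 > 0.2, so result = 0.2
((((((((((((p1 -> p3) -> p2) -> p1) -> p1) -> p1) -> p1) -> p3) -> p2) -> p2) -> p1) -> p2) -> p1): 0.2 ≤ 0.6, so result = 1
(((((((((((((p1 -> p3) -> p2) -> p1) -> p1) -> p1) -> p1) -> p3) -> p2) -> p2) -> p1) -> p2) -> p1) -> p1): 1 > 0.6, so result = 0.6

0.60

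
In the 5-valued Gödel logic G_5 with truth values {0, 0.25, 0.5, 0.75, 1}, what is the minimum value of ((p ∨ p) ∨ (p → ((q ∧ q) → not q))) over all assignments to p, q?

0.25

The minimum is attained at p = 0.25, q = 0.25:
  (p ∨ p) = max(0.25, 0.25) = 0.25
  (q ∧ q) = min(0.25, 0.25) = 0.25
  not q: Gödel ¬ of 0.25 = 0 (operand ≠ 0)
  ((q ∧ q) → not q): 0.25 > 0, so result = 0
  (p → ((q ∧ q) → not q)): 0.25 > 0, so result = 0
  ((p ∨ p) ∨ (p → ((q ∧ q) → not q))) = max(0.25, 0) = 0.25
Checking all 25 assignments confirms none give a value below 0.25.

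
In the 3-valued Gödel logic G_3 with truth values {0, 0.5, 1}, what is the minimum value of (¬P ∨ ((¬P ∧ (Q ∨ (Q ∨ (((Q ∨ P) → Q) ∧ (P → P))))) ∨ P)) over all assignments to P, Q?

The minimum is attained at P = 0.5, Q = 0:
  ¬P: Gödel ¬ of 0.5 = 0 (operand ≠ 0)
  ¬P: Gödel ¬ of 0.5 = 0 (operand ≠ 0)
  (Q ∨ P) = max(0, 0.5) = 0.5
  ((Q ∨ P) → Q): 0.5 > 0, so result = 0
  (P → P): 0.5 ≤ 0.5, so result = 1
  (((Q ∨ P) → Q) ∧ (P → P)) = min(0, 1) = 0
  (Q ∨ (((Q ∨ P) → Q) ∧ (P → P))) = max(0, 0) = 0
  (Q ∨ (Q ∨ (((Q ∨ P) → Q) ∧ (P → P)))) = max(0, 0) = 0
  (¬P ∧ (Q ∨ (Q ∨ (((Q ∨ P) → Q) ∧ (P → P))))) = min(0, 0) = 0
  ((¬P ∧ (Q ∨ (Q ∨ (((Q ∨ P) → Q) ∧ (P → P))))) ∨ P) = max(0, 0.5) = 0.5
  (¬P ∨ ((¬P ∧ (Q ∨ (Q ∨ (((Q ∨ P) → Q) ∧ (P → P))))) ∨ P)) = max(0, 0.5) = 0.5
Checking all 9 assignments confirms none give a value below 0.50.

0.50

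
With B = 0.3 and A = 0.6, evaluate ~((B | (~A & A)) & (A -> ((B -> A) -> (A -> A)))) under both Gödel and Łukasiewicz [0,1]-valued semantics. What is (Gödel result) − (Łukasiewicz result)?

-0.60

Gödel evaluation:
  ~A: Gödel ¬ of 0.6 = 0 (operand ≠ 0)
  (~A & A) = min(0, 0.6) = 0
  (B | (~A & A)) = max(0.3, 0) = 0.3
  (B -> A): 0.3 ≤ 0.6, so result = 1
  (A -> A): 0.6 ≤ 0.6, so result = 1
  ((B -> A) -> (A -> A)): 1 ≤ 1, so result = 1
  (A -> ((B -> A) -> (A -> A))): 0.6 ≤ 1, so result = 1
  ((B | (~A & A)) & (A -> ((B -> A) -> (A -> A)))) = min(0.3, 1) = 0.3
  ~((B | (~A & A)) & (A -> ((B -> A) -> (A -> A)))): Gödel ¬ of 0.3 = 0 (operand ≠ 0)
  Gödel value = 0
Łukasiewicz evaluation:
  ~A: Łukasiewicz ¬ gives 1 − 0.6 = 0.4
  (~A & A) = min(0.4, 0.6) = 0.4
  (B | (~A & A)) = max(0.3, 0.4) = 0.4
  (B -> A): min(1, 1 − 0.3 + 0.6) = 1
  (A -> A): min(1, 1 − 0.6 + 0.6) = 1
  ((B -> A) -> (A -> A)): min(1, 1 − 1 + 1) = 1
  (A -> ((B -> A) -> (A -> A))): min(1, 1 − 0.6 + 1) = 1
  ((B | (~A & A)) & (A -> ((B -> A) -> (A -> A)))) = min(0.4, 1) = 0.4
  ~((B | (~A & A)) & (A -> ((B -> A) -> (A -> A)))): Łukasiewicz ¬ gives 1 − 0.4 = 0.6
  Łukasiewicz value = 0.6
Difference: 0 − 0.6 = -0.60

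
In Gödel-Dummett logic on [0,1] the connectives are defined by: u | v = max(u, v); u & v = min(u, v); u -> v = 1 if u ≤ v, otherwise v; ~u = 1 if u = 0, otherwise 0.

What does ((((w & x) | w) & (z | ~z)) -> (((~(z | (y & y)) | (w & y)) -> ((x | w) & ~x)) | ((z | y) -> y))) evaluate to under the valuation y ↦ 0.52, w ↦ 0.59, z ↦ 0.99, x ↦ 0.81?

(w & x) = min(0.59, 0.81) = 0.59
((w & x) | w) = max(0.59, 0.59) = 0.59
~z: Gödel ¬ of 0.99 = 0 (operand ≠ 0)
(z | ~z) = max(0.99, 0) = 0.99
(((w & x) | w) & (z | ~z)) = min(0.59, 0.99) = 0.59
(y & y) = min(0.52, 0.52) = 0.52
(z | (y & y)) = max(0.99, 0.52) = 0.99
~(z | (y & y)): Gödel ¬ of 0.99 = 0 (operand ≠ 0)
(w & y) = min(0.59, 0.52) = 0.52
(~(z | (y & y)) | (w & y)) = max(0, 0.52) = 0.52
(x | w) = max(0.81, 0.59) = 0.81
~x: Gödel ¬ of 0.81 = 0 (operand ≠ 0)
((x | w) & ~x) = min(0.81, 0) = 0
((~(z | (y & y)) | (w & y)) -> ((x | w) & ~x)): 0.52 > 0, so result = 0
(z | y) = max(0.99, 0.52) = 0.99
((z | y) -> y): 0.99 > 0.52, so result = 0.52
(((~(z | (y & y)) | (w & y)) -> ((x | w) & ~x)) | ((z | y) -> y)) = max(0, 0.52) = 0.52
((((w & x) | w) & (z | ~z)) -> (((~(z | (y & y)) | (w & y)) -> ((x | w) & ~x)) | ((z | y) -> y))): 0.59 > 0.52, so result = 0.52

0.52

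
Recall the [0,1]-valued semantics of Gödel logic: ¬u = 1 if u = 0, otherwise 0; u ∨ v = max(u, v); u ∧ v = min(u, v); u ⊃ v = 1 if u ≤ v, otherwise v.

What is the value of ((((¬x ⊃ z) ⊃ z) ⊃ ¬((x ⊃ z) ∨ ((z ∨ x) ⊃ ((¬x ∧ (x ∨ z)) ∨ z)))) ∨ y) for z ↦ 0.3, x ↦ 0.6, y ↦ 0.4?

¬x: Gödel ¬ of 0.6 = 0 (operand ≠ 0)
(¬x ⊃ z): 0 ≤ 0.3, so result = 1
((¬x ⊃ z) ⊃ z): 1 > 0.3, so result = 0.3
(x ⊃ z): 0.6 > 0.3, so result = 0.3
(z ∨ x) = max(0.3, 0.6) = 0.6
¬x: Gödel ¬ of 0.6 = 0 (operand ≠ 0)
(x ∨ z) = max(0.6, 0.3) = 0.6
(¬x ∧ (x ∨ z)) = min(0, 0.6) = 0
((¬x ∧ (x ∨ z)) ∨ z) = max(0, 0.3) = 0.3
((z ∨ x) ⊃ ((¬x ∧ (x ∨ z)) ∨ z)): 0.6 > 0.3, so result = 0.3
((x ⊃ z) ∨ ((z ∨ x) ⊃ ((¬x ∧ (x ∨ z)) ∨ z))) = max(0.3, 0.3) = 0.3
¬((x ⊃ z) ∨ ((z ∨ x) ⊃ ((¬x ∧ (x ∨ z)) ∨ z))): Gödel ¬ of 0.3 = 0 (operand ≠ 0)
(((¬x ⊃ z) ⊃ z) ⊃ ¬((x ⊃ z) ∨ ((z ∨ x) ⊃ ((¬x ∧ (x ∨ z)) ∨ z)))): 0.3 > 0, so result = 0
((((¬x ⊃ z) ⊃ z) ⊃ ¬((x ⊃ z) ∨ ((z ∨ x) ⊃ ((¬x ∧ (x ∨ z)) ∨ z)))) ∨ y) = max(0, 0.4) = 0.4

0.40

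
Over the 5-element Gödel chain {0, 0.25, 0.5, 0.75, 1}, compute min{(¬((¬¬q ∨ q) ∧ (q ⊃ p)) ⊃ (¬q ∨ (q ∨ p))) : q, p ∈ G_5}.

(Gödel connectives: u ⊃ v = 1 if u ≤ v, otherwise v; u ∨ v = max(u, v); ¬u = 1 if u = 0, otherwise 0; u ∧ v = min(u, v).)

0.25

The minimum is attained at q = 0.25, p = 0:
  ¬q: Gödel ¬ of 0.25 = 0 (operand ≠ 0)
  ¬¬q: Gödel ¬ of 0 = 1 (operand is 0)
  (¬¬q ∨ q) = max(1, 0.25) = 1
  (q ⊃ p): 0.25 > 0, so result = 0
  ((¬¬q ∨ q) ∧ (q ⊃ p)) = min(1, 0) = 0
  ¬((¬¬q ∨ q) ∧ (q ⊃ p)): Gödel ¬ of 0 = 1 (operand is 0)
  ¬q: Gödel ¬ of 0.25 = 0 (operand ≠ 0)
  (q ∨ p) = max(0.25, 0) = 0.25
  (¬q ∨ (q ∨ p)) = max(0, 0.25) = 0.25
  (¬((¬¬q ∨ q) ∧ (q ⊃ p)) ⊃ (¬q ∨ (q ∨ p))): 1 > 0.25, so result = 0.25
Checking all 25 assignments confirms none give a value below 0.25.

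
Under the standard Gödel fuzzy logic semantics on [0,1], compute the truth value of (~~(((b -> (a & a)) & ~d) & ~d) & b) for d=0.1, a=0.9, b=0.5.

(a & a) = min(0.9, 0.9) = 0.9
(b -> (a & a)): 0.5 ≤ 0.9, so result = 1
~d: Gödel ¬ of 0.1 = 0 (operand ≠ 0)
((b -> (a & a)) & ~d) = min(1, 0) = 0
~d: Gödel ¬ of 0.1 = 0 (operand ≠ 0)
(((b -> (a & a)) & ~d) & ~d) = min(0, 0) = 0
~(((b -> (a & a)) & ~d) & ~d): Gödel ¬ of 0 = 1 (operand is 0)
~~(((b -> (a & a)) & ~d) & ~d): Gödel ¬ of 1 = 0 (operand ≠ 0)
(~~(((b -> (a & a)) & ~d) & ~d) & b) = min(0, 0.5) = 0

0.00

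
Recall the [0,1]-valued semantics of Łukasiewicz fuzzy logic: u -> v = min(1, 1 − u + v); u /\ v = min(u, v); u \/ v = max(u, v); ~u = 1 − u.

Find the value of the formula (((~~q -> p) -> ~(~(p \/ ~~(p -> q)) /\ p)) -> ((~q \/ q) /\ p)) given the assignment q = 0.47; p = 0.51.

~q: Łukasiewicz ¬ gives 1 − 0.47 = 0.53
~~q: Łukasiewicz ¬ gives 1 − 0.53 = 0.47
(~~q -> p): min(1, 1 − 0.47 + 0.51) = 1
(p -> q): min(1, 1 − 0.51 + 0.47) = 0.96
~(p -> q): Łukasiewicz ¬ gives 1 − 0.96 = 0.04
~~(p -> q): Łukasiewicz ¬ gives 1 − 0.04 = 0.96
(p \/ ~~(p -> q)) = max(0.51, 0.96) = 0.96
~(p \/ ~~(p -> q)): Łukasiewicz ¬ gives 1 − 0.96 = 0.04
(~(p \/ ~~(p -> q)) /\ p) = min(0.04, 0.51) = 0.04
~(~(p \/ ~~(p -> q)) /\ p): Łukasiewicz ¬ gives 1 − 0.04 = 0.96
((~~q -> p) -> ~(~(p \/ ~~(p -> q)) /\ p)): min(1, 1 − 1 + 0.96) = 0.96
~q: Łukasiewicz ¬ gives 1 − 0.47 = 0.53
(~q \/ q) = max(0.53, 0.47) = 0.53
((~q \/ q) /\ p) = min(0.53, 0.51) = 0.51
(((~~q -> p) -> ~(~(p \/ ~~(p -> q)) /\ p)) -> ((~q \/ q) /\ p)): min(1, 1 − 0.96 + 0.51) = 0.55

0.55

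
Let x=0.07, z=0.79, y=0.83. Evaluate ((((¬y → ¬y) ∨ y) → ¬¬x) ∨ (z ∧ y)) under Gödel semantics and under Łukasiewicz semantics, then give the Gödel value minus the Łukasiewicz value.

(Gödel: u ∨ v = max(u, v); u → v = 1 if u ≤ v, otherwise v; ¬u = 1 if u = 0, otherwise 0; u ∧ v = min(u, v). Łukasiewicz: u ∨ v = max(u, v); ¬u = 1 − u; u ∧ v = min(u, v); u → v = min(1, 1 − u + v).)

Gödel evaluation:
  ¬y: Gödel ¬ of 0.83 = 0 (operand ≠ 0)
  ¬y: Gödel ¬ of 0.83 = 0 (operand ≠ 0)
  (¬y → ¬y): 0 ≤ 0, so result = 1
  ((¬y → ¬y) ∨ y) = max(1, 0.83) = 1
  ¬x: Gödel ¬ of 0.07 = 0 (operand ≠ 0)
  ¬¬x: Gödel ¬ of 0 = 1 (operand is 0)
  (((¬y → ¬y) ∨ y) → ¬¬x): 1 ≤ 1, so result = 1
  (z ∧ y) = min(0.79, 0.83) = 0.79
  ((((¬y → ¬y) ∨ y) → ¬¬x) ∨ (z ∧ y)) = max(1, 0.79) = 1
  Gödel value = 1
Łukasiewicz evaluation:
  ¬y: Łukasiewicz ¬ gives 1 − 0.83 = 0.17
  ¬y: Łukasiewicz ¬ gives 1 − 0.83 = 0.17
  (¬y → ¬y): min(1, 1 − 0.17 + 0.17) = 1
  ((¬y → ¬y) ∨ y) = max(1, 0.83) = 1
  ¬x: Łukasiewicz ¬ gives 1 − 0.07 = 0.93
  ¬¬x: Łukasiewicz ¬ gives 1 − 0.93 = 0.07
  (((¬y → ¬y) ∨ y) → ¬¬x): min(1, 1 − 1 + 0.07) = 0.07
  (z ∧ y) = min(0.79, 0.83) = 0.79
  ((((¬y → ¬y) ∨ y) → ¬¬x) ∨ (z ∧ y)) = max(0.07, 0.79) = 0.79
  Łukasiewicz value = 0.79
Difference: 1 − 0.79 = 0.21

0.21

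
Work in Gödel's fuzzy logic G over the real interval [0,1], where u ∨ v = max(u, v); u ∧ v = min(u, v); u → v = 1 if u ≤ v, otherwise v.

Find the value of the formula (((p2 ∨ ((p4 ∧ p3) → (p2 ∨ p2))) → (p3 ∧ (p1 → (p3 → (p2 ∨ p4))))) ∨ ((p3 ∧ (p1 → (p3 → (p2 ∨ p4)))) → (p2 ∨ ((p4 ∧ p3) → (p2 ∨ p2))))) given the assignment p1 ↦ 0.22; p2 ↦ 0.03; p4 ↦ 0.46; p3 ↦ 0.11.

1.00

(p4 ∧ p3) = min(0.46, 0.11) = 0.11
(p2 ∨ p2) = max(0.03, 0.03) = 0.03
((p4 ∧ p3) → (p2 ∨ p2)): 0.11 > 0.03, so result = 0.03
(p2 ∨ ((p4 ∧ p3) → (p2 ∨ p2))) = max(0.03, 0.03) = 0.03
(p2 ∨ p4) = max(0.03, 0.46) = 0.46
(p3 → (p2 ∨ p4)): 0.11 ≤ 0.46, so result = 1
(p1 → (p3 → (p2 ∨ p4))): 0.22 ≤ 1, so result = 1
(p3 ∧ (p1 → (p3 → (p2 ∨ p4)))) = min(0.11, 1) = 0.11
((p2 ∨ ((p4 ∧ p3) → (p2 ∨ p2))) → (p3 ∧ (p1 → (p3 → (p2 ∨ p4))))): 0.03 ≤ 0.11, so result = 1
(p2 ∨ p4) = max(0.03, 0.46) = 0.46
(p3 → (p2 ∨ p4)): 0.11 ≤ 0.46, so result = 1
(p1 → (p3 → (p2 ∨ p4))): 0.22 ≤ 1, so result = 1
(p3 ∧ (p1 → (p3 → (p2 ∨ p4)))) = min(0.11, 1) = 0.11
(p4 ∧ p3) = min(0.46, 0.11) = 0.11
(p2 ∨ p2) = max(0.03, 0.03) = 0.03
((p4 ∧ p3) → (p2 ∨ p2)): 0.11 > 0.03, so result = 0.03
(p2 ∨ ((p4 ∧ p3) → (p2 ∨ p2))) = max(0.03, 0.03) = 0.03
((p3 ∧ (p1 → (p3 → (p2 ∨ p4)))) → (p2 ∨ ((p4 ∧ p3) → (p2 ∨ p2)))): 0.11 > 0.03, so result = 0.03
(((p2 ∨ ((p4 ∧ p3) → (p2 ∨ p2))) → (p3 ∧ (p1 → (p3 → (p2 ∨ p4))))) ∨ ((p3 ∧ (p1 → (p3 → (p2 ∨ p4)))) → (p2 ∨ ((p4 ∧ p3) → (p2 ∨ p2))))) = max(1, 0.03) = 1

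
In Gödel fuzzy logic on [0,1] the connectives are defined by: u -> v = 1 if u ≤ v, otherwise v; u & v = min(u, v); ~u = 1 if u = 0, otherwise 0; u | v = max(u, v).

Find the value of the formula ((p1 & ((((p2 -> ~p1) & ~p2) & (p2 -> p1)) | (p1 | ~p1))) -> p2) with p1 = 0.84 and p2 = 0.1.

~p1: Gödel ¬ of 0.84 = 0 (operand ≠ 0)
(p2 -> ~p1): 0.1 > 0, so result = 0
~p2: Gödel ¬ of 0.1 = 0 (operand ≠ 0)
((p2 -> ~p1) & ~p2) = min(0, 0) = 0
(p2 -> p1): 0.1 ≤ 0.84, so result = 1
(((p2 -> ~p1) & ~p2) & (p2 -> p1)) = min(0, 1) = 0
~p1: Gödel ¬ of 0.84 = 0 (operand ≠ 0)
(p1 | ~p1) = max(0.84, 0) = 0.84
((((p2 -> ~p1) & ~p2) & (p2 -> p1)) | (p1 | ~p1)) = max(0, 0.84) = 0.84
(p1 & ((((p2 -> ~p1) & ~p2) & (p2 -> p1)) | (p1 | ~p1))) = min(0.84, 0.84) = 0.84
((p1 & ((((p2 -> ~p1) & ~p2) & (p2 -> p1)) | (p1 | ~p1))) -> p2): 0.84 > 0.1, so result = 0.1

0.10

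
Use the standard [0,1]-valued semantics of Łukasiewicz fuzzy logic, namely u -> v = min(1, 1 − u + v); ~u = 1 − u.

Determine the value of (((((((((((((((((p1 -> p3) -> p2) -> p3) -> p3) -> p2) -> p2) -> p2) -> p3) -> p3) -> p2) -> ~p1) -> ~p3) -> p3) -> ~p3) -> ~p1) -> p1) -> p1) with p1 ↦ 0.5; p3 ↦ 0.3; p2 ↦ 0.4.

0.50

(p1 -> p3): min(1, 1 − 0.5 + 0.3) = 0.8
((p1 -> p3) -> p2): min(1, 1 − 0.8 + 0.4) = 0.6
(((p1 -> p3) -> p2) -> p3): min(1, 1 − 0.6 + 0.3) = 0.7
((((p1 -> p3) -> p2) -> p3) -> p3): min(1, 1 − 0.7 + 0.3) = 0.6
(((((p1 -> p3) -> p2) -> p3) -> p3) -> p2): min(1, 1 − 0.6 + 0.4) = 0.8
((((((p1 -> p3) -> p2) -> p3) -> p3) -> p2) -> p2): min(1, 1 − 0.8 + 0.4) = 0.6
(((((((p1 -> p3) -> p2) -> p3) -> p3) -> p2) -> p2) -> p2): min(1, 1 − 0.6 + 0.4) = 0.8
((((((((p1 -> p3) -> p2) -> p3) -> p3) -> p2) -> p2) -> p2) -> p3): min(1, 1 − 0.8 + 0.3) = 0.5
(((((((((p1 -> p3) -> p2) -> p3) -> p3) -> p2) -> p2) -> p2) -> p3) -> p3): min(1, 1 − 0.5 + 0.3) = 0.8
((((((((((p1 -> p3) -> p2) -> p3) -> p3) -> p2) -> p2) -> p2) -> p3) -> p3) -> p2): min(1, 1 − 0.8 + 0.4) = 0.6
~p1: Łukasiewicz ¬ gives 1 − 0.5 = 0.5
(((((((((((p1 -> p3) -> p2) -> p3) -> p3) -> p2) -> p2) -> p2) -> p3) -> p3) -> p2) -> ~p1): min(1, 1 − 0.6 + 0.5) = 0.9
~p3: Łukasiewicz ¬ gives 1 − 0.3 = 0.7
((((((((((((p1 -> p3) -> p2) -> p3) -> p3) -> p2) -> p2) -> p2) -> p3) -> p3) -> p2) -> ~p1) -> ~p3): min(1, 1 − 0.9 + 0.7) = 0.8
(((((((((((((p1 -> p3) -> p2) -> p3) -> p3) -> p2) -> p2) -> p2) -> p3) -> p3) -> p2) -> ~p1) -> ~p3) -> p3): min(1, 1 − 0.8 + 0.3) = 0.5
~p3: Łukasiewicz ¬ gives 1 − 0.3 = 0.7
((((((((((((((p1 -> p3) -> p2) -> p3) -> p3) -> p2) -> p2) -> p2) -> p3) -> p3) -> p2) -> ~p1) -> ~p3) -> p3) -> ~p3): min(1, 1 − 0.5 + 0.7) = 1
~p1: Łukasiewicz ¬ gives 1 − 0.5 = 0.5
(((((((((((((((p1 -> p3) -> p2) -> p3) -> p3) -> p2) -> p2) -> p2) -> p3) -> p3) -> p2) -> ~p1) -> ~p3) -> p3) -> ~p3) -> ~p1): min(1, 1 − 1 + 0.5) = 0.5
((((((((((((((((p1 -> p3) -> p2) -> p3) -> p3) -> p2) -> p2) -> p2) -> p3) -> p3) -> p2) -> ~p1) -> ~p3) -> p3) -> ~p3) -> ~p1) -> p1): min(1, 1 − 0.5 + 0.5) = 1
(((((((((((((((((p1 -> p3) -> p2) -> p3) -> p3) -> p2) -> p2) -> p2) -> p3) -> p3) -> p2) -> ~p1) -> ~p3) -> p3) -> ~p3) -> ~p1) -> p1) -> p1): min(1, 1 − 1 + 0.5) = 0.5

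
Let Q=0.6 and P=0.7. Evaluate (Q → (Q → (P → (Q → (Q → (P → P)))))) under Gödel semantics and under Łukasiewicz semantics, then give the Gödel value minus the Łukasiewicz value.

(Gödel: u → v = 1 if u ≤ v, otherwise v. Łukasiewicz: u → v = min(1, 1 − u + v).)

Gödel evaluation:
  (P → P): 0.7 ≤ 0.7, so result = 1
  (Q → (P → P)): 0.6 ≤ 1, so result = 1
  (Q → (Q → (P → P))): 0.6 ≤ 1, so result = 1
  (P → (Q → (Q → (P → P)))): 0.7 ≤ 1, so result = 1
  (Q → (P → (Q → (Q → (P → P))))): 0.6 ≤ 1, so result = 1
  (Q → (Q → (P → (Q → (Q → (P → P)))))): 0.6 ≤ 1, so result = 1
  Gödel value = 1
Łukasiewicz evaluation:
  (P → P): min(1, 1 − 0.7 + 0.7) = 1
  (Q → (P → P)): min(1, 1 − 0.6 + 1) = 1
  (Q → (Q → (P → P))): min(1, 1 − 0.6 + 1) = 1
  (P → (Q → (Q → (P → P)))): min(1, 1 − 0.7 + 1) = 1
  (Q → (P → (Q → (Q → (P → P))))): min(1, 1 − 0.6 + 1) = 1
  (Q → (Q → (P → (Q → (Q → (P → P)))))): min(1, 1 − 0.6 + 1) = 1
  Łukasiewicz value = 1
Difference: 1 − 1 = 0.00

0.00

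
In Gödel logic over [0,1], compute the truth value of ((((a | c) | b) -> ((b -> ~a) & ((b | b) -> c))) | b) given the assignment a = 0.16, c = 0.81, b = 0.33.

(a | c) = max(0.16, 0.81) = 0.81
((a | c) | b) = max(0.81, 0.33) = 0.81
~a: Gödel ¬ of 0.16 = 0 (operand ≠ 0)
(b -> ~a): 0.33 > 0, so result = 0
(b | b) = max(0.33, 0.33) = 0.33
((b | b) -> c): 0.33 ≤ 0.81, so result = 1
((b -> ~a) & ((b | b) -> c)) = min(0, 1) = 0
(((a | c) | b) -> ((b -> ~a) & ((b | b) -> c))): 0.81 > 0, so result = 0
((((a | c) | b) -> ((b -> ~a) & ((b | b) -> c))) | b) = max(0, 0.33) = 0.33

0.33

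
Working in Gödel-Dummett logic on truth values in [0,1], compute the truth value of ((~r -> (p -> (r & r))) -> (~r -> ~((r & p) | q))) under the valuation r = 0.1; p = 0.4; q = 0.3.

~r: Gödel ¬ of 0.1 = 0 (operand ≠ 0)
(r & r) = min(0.1, 0.1) = 0.1
(p -> (r & r)): 0.4 > 0.1, so result = 0.1
(~r -> (p -> (r & r))): 0 ≤ 0.1, so result = 1
~r: Gödel ¬ of 0.1 = 0 (operand ≠ 0)
(r & p) = min(0.1, 0.4) = 0.1
((r & p) | q) = max(0.1, 0.3) = 0.3
~((r & p) | q): Gödel ¬ of 0.3 = 0 (operand ≠ 0)
(~r -> ~((r & p) | q)): 0 ≤ 0, so result = 1
((~r -> (p -> (r & r))) -> (~r -> ~((r & p) | q))): 1 ≤ 1, so result = 1

1.00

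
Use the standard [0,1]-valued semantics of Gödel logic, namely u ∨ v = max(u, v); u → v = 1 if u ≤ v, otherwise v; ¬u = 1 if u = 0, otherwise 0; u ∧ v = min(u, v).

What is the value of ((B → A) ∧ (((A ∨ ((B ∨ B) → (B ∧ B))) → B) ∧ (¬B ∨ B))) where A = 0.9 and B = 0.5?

(B → A): 0.5 ≤ 0.9, so result = 1
(B ∨ B) = max(0.5, 0.5) = 0.5
(B ∧ B) = min(0.5, 0.5) = 0.5
((B ∨ B) → (B ∧ B)): 0.5 ≤ 0.5, so result = 1
(A ∨ ((B ∨ B) → (B ∧ B))) = max(0.9, 1) = 1
((A ∨ ((B ∨ B) → (B ∧ B))) → B): 1 > 0.5, so result = 0.5
¬B: Gödel ¬ of 0.5 = 0 (operand ≠ 0)
(¬B ∨ B) = max(0, 0.5) = 0.5
(((A ∨ ((B ∨ B) → (B ∧ B))) → B) ∧ (¬B ∨ B)) = min(0.5, 0.5) = 0.5
((B → A) ∧ (((A ∨ ((B ∨ B) → (B ∧ B))) → B) ∧ (¬B ∨ B))) = min(1, 0.5) = 0.5

0.50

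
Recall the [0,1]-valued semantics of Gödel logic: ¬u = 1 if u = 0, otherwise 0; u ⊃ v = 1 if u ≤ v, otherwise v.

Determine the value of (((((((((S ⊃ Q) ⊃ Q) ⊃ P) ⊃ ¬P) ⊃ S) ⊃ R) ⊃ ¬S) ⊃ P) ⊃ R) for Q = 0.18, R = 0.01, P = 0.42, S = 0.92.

(S ⊃ Q): 0.92 > 0.18, so result = 0.18
((S ⊃ Q) ⊃ Q): 0.18 ≤ 0.18, so result = 1
(((S ⊃ Q) ⊃ Q) ⊃ P): 1 > 0.42, so result = 0.42
¬P: Gödel ¬ of 0.42 = 0 (operand ≠ 0)
((((S ⊃ Q) ⊃ Q) ⊃ P) ⊃ ¬P): 0.42 > 0, so result = 0
(((((S ⊃ Q) ⊃ Q) ⊃ P) ⊃ ¬P) ⊃ S): 0 ≤ 0.92, so result = 1
((((((S ⊃ Q) ⊃ Q) ⊃ P) ⊃ ¬P) ⊃ S) ⊃ R): 1 > 0.01, so result = 0.01
¬S: Gödel ¬ of 0.92 = 0 (operand ≠ 0)
(((((((S ⊃ Q) ⊃ Q) ⊃ P) ⊃ ¬P) ⊃ S) ⊃ R) ⊃ ¬S): 0.01 > 0, so result = 0
((((((((S ⊃ Q) ⊃ Q) ⊃ P) ⊃ ¬P) ⊃ S) ⊃ R) ⊃ ¬S) ⊃ P): 0 ≤ 0.42, so result = 1
(((((((((S ⊃ Q) ⊃ Q) ⊃ P) ⊃ ¬P) ⊃ S) ⊃ R) ⊃ ¬S) ⊃ P) ⊃ R): 1 > 0.01, so result = 0.01

0.01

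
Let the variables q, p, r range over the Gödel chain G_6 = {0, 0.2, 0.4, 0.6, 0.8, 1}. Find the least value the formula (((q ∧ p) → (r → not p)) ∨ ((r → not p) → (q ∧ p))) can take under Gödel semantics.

1.00

Every assignment gives 1. For instance at q = 0, p = 0, r = 0:
  (q ∧ p) = min(0, 0) = 0
  not p: Gödel ¬ of 0 = 1 (operand is 0)
  (r → not p): 0 ≤ 1, so result = 1
  ((q ∧ p) → (r → not p)): 0 ≤ 1, so result = 1
  not p: Gödel ¬ of 0 = 1 (operand is 0)
  (r → not p): 0 ≤ 1, so result = 1
  (q ∧ p) = min(0, 0) = 0
  ((r → not p) → (q ∧ p)): 1 > 0, so result = 0
  (((q ∧ p) → (r → not p)) ∨ ((r → not p) → (q ∧ p))) = max(1, 0) = 1
All 216 assignments give value 1 — the formula is a G_6-tautology.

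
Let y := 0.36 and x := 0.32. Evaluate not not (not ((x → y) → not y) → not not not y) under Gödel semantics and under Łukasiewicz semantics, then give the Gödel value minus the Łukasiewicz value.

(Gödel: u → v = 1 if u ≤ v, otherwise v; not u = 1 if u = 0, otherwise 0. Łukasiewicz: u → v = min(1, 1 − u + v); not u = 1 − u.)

-1.00

Gödel evaluation:
  (x → y): 0.32 ≤ 0.36, so result = 1
  not y: Gödel ¬ of 0.36 = 0 (operand ≠ 0)
  ((x → y) → not y): 1 > 0, so result = 0
  not ((x → y) → not y): Gödel ¬ of 0 = 1 (operand is 0)
  not y: Gödel ¬ of 0.36 = 0 (operand ≠ 0)
  not not y: Gödel ¬ of 0 = 1 (operand is 0)
  not not not y: Gödel ¬ of 1 = 0 (operand ≠ 0)
  (not ((x → y) → not y) → not not not y): 1 > 0, so result = 0
  not (not ((x → y) → not y) → not not not y): Gödel ¬ of 0 = 1 (operand is 0)
  not not (not ((x → y) → not y) → not not not y): Gödel ¬ of 1 = 0 (operand ≠ 0)
  Gödel value = 0
Łukasiewicz evaluation:
  (x → y): min(1, 1 − 0.32 + 0.36) = 1
  not y: Łukasiewicz ¬ gives 1 − 0.36 = 0.64
  ((x → y) → not y): min(1, 1 − 1 + 0.64) = 0.64
  not ((x → y) → not y): Łukasiewicz ¬ gives 1 − 0.64 = 0.36
  not y: Łukasiewicz ¬ gives 1 − 0.36 = 0.64
  not not y: Łukasiewicz ¬ gives 1 − 0.64 = 0.36
  not not not y: Łukasiewicz ¬ gives 1 − 0.36 = 0.64
  (not ((x → y) → not y) → not not not y): min(1, 1 − 0.36 + 0.64) = 1
  not (not ((x → y) → not y) → not not not y): Łukasiewicz ¬ gives 1 − 1 = 0
  not not (not ((x → y) → not y) → not not not y): Łukasiewicz ¬ gives 1 − 0 = 1
  Łukasiewicz value = 1
Difference: 0 − 1 = -1.00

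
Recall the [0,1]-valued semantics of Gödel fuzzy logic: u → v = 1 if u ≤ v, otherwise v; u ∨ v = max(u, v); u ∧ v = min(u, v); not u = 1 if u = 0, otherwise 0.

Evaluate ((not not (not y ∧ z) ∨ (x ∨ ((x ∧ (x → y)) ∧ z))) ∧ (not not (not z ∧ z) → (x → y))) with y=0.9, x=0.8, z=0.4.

0.80

not y: Gödel ¬ of 0.9 = 0 (operand ≠ 0)
(not y ∧ z) = min(0, 0.4) = 0
not (not y ∧ z): Gödel ¬ of 0 = 1 (operand is 0)
not not (not y ∧ z): Gödel ¬ of 1 = 0 (operand ≠ 0)
(x → y): 0.8 ≤ 0.9, so result = 1
(x ∧ (x → y)) = min(0.8, 1) = 0.8
((x ∧ (x → y)) ∧ z) = min(0.8, 0.4) = 0.4
(x ∨ ((x ∧ (x → y)) ∧ z)) = max(0.8, 0.4) = 0.8
(not not (not y ∧ z) ∨ (x ∨ ((x ∧ (x → y)) ∧ z))) = max(0, 0.8) = 0.8
not z: Gödel ¬ of 0.4 = 0 (operand ≠ 0)
(not z ∧ z) = min(0, 0.4) = 0
not (not z ∧ z): Gödel ¬ of 0 = 1 (operand is 0)
not not (not z ∧ z): Gödel ¬ of 1 = 0 (operand ≠ 0)
(x → y): 0.8 ≤ 0.9, so result = 1
(not not (not z ∧ z) → (x → y)): 0 ≤ 1, so result = 1
((not not (not y ∧ z) ∨ (x ∨ ((x ∧ (x → y)) ∧ z))) ∧ (not not (not z ∧ z) → (x → y))) = min(0.8, 1) = 0.8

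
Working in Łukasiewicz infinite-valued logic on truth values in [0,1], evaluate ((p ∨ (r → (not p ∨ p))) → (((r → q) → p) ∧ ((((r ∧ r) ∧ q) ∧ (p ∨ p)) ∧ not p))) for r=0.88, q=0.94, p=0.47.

not p: Łukasiewicz ¬ gives 1 − 0.47 = 0.53
(not p ∨ p) = max(0.53, 0.47) = 0.53
(r → (not p ∨ p)): min(1, 1 − 0.88 + 0.53) = 0.65
(p ∨ (r → (not p ∨ p))) = max(0.47, 0.65) = 0.65
(r → q): min(1, 1 − 0.88 + 0.94) = 1
((r → q) → p): min(1, 1 − 1 + 0.47) = 0.47
(r ∧ r) = min(0.88, 0.88) = 0.88
((r ∧ r) ∧ q) = min(0.88, 0.94) = 0.88
(p ∨ p) = max(0.47, 0.47) = 0.47
(((r ∧ r) ∧ q) ∧ (p ∨ p)) = min(0.88, 0.47) = 0.47
not p: Łukasiewicz ¬ gives 1 − 0.47 = 0.53
((((r ∧ r) ∧ q) ∧ (p ∨ p)) ∧ not p) = min(0.47, 0.53) = 0.47
(((r → q) → p) ∧ ((((r ∧ r) ∧ q) ∧ (p ∨ p)) ∧ not p)) = min(0.47, 0.47) = 0.47
((p ∨ (r → (not p ∨ p))) → (((r → q) → p) ∧ ((((r ∧ r) ∧ q) ∧ (p ∨ p)) ∧ not p))): min(1, 1 − 0.65 + 0.47) = 0.82

0.82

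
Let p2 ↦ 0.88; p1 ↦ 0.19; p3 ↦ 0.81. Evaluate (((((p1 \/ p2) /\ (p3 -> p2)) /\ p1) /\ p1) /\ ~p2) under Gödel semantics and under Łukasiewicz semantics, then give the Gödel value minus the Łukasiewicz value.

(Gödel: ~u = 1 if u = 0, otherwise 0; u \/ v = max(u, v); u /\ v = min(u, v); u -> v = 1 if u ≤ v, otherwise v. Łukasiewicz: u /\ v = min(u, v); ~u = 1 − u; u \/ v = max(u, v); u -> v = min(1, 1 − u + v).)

Gödel evaluation:
  (p1 \/ p2) = max(0.19, 0.88) = 0.88
  (p3 -> p2): 0.81 ≤ 0.88, so result = 1
  ((p1 \/ p2) /\ (p3 -> p2)) = min(0.88, 1) = 0.88
  (((p1 \/ p2) /\ (p3 -> p2)) /\ p1) = min(0.88, 0.19) = 0.19
  ((((p1 \/ p2) /\ (p3 -> p2)) /\ p1) /\ p1) = min(0.19, 0.19) = 0.19
  ~p2: Gödel ¬ of 0.88 = 0 (operand ≠ 0)
  (((((p1 \/ p2) /\ (p3 -> p2)) /\ p1) /\ p1) /\ ~p2) = min(0.19, 0) = 0
  Gödel value = 0
Łukasiewicz evaluation:
  (p1 \/ p2) = max(0.19, 0.88) = 0.88
  (p3 -> p2): min(1, 1 − 0.81 + 0.88) = 1
  ((p1 \/ p2) /\ (p3 -> p2)) = min(0.88, 1) = 0.88
  (((p1 \/ p2) /\ (p3 -> p2)) /\ p1) = min(0.88, 0.19) = 0.19
  ((((p1 \/ p2) /\ (p3 -> p2)) /\ p1) /\ p1) = min(0.19, 0.19) = 0.19
  ~p2: Łukasiewicz ¬ gives 1 − 0.88 = 0.12
  (((((p1 \/ p2) /\ (p3 -> p2)) /\ p1) /\ p1) /\ ~p2) = min(0.19, 0.12) = 0.12
  Łukasiewicz value = 0.12
Difference: 0 − 0.12 = -0.12

-0.12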